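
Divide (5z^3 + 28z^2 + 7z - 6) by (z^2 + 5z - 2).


(5z^3 + 28z^2 + 7z - 6) / (z^2 + 5z - 2)
Step 1: 5z * (z^2 + 5z - 2) = 5z^3 + 25z^2 - 10z; subtract.
Step 2: 3 * (z^2 + 5z - 2) = 3z^2 + 15z - 6; subtract.
Quotient: 5z + 3, Remainder: 2z


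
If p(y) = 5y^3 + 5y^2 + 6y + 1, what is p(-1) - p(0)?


p(-1) = -5
p(0) = 1
p(-1) - p(0) = -5 - 1 = -6


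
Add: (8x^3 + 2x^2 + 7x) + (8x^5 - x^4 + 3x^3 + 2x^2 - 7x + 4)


Align terms by degree and add:
  8x^3 + 2x^2 + 7x
+ 8x^5 - x^4 + 3x^3 + 2x^2 - 7x + 4
= 8x^5 - x^4 + 11x^3 + 4x^2 + 4


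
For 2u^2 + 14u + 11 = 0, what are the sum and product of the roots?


For au^2+bu+c=0: sum = -b/a, product = c/a.
a=2, b=14, c=11
Sum = -(14)/2 = -7
Product = (11)/2 = 11/2


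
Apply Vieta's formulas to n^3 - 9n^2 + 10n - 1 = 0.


Monic cubic n^3+bn^2+cn+d=0: sum=-b, pairwise sum=c, product=-d.
b=-9, c=10, d=-1
r1+r2+r3 = 9
r1r2+r1r3+r2r3 = 10
r1r2r3 = 1


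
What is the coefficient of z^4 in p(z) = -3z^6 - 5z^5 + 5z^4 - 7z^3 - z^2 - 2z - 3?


Read off the coefficient of z^4: 5


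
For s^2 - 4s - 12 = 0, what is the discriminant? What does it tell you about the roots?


D = b^2 - 4ac = (-4)^2 - 4(1)(-12) = 16 + 48 = 64
Since D > 0: two distinct rational roots


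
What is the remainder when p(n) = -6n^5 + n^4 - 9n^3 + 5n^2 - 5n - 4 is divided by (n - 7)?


By the Remainder Theorem, the remainder equals p(7):
  -6*(7)^5 = -100842
  1*(7)^4 = 2401
  -9*(7)^3 = -3087
  5*(7)^2 = 245
  -5*(7)^1 = -35
  constant: -4
Sum: -100842 + 2401 - 3087 + 245 - 35 - 4 = -101322


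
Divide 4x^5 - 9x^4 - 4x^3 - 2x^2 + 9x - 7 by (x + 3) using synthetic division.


Synthetic division with c = -3. Coefficients: 4, -9, -4, -2, 9, -7
Bring down 4.
  4 * -3 = -12; -12 - 9 = -21
  -21 * -3 = 63; 63 - 4 = 59
  59 * -3 = -177; -177 - 2 = -179
  -179 * -3 = 537; 537 + 9 = 546
  546 * -3 = -1638; -1638 - 7 = -1645
Quotient: 4x^4 - 21x^3 + 59x^2 - 179x + 546, Remainder: -1645


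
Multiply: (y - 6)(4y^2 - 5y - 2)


Distribute each term of the first polynomial:
  (y)(4y^2 - 5y - 2) = 4y^3 - 5y^2 - 2y
  (-6)(4y^2 - 5y - 2) = -24y^2 + 30y + 12
Sum: 4y^3 - 29y^2 + 28y + 12


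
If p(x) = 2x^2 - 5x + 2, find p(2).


Using direct substitution:
  2 * (2)^2 = 8
  -5 * (2)^1 = -10
  constant: 2
Sum = 8 - 10 + 2 = 0


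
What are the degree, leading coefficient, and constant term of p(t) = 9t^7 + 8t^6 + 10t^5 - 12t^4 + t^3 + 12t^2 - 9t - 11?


Highest power of t is 7, with coefficient 9. Constant term is -11.
Degree = 7, leading coefficient = 9, constant term = -11


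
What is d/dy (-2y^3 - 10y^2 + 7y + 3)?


Apply the power rule term by term:
  d/dy(-2y^3) = -6y^2
  d/dy(-10y^2) = -20y
  d/dy(7y) = 7
  d/dy(3) = 0
p'(y) = -6y^2 - 20y + 7


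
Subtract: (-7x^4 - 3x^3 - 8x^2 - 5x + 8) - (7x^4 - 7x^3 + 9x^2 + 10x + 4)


Distribute the minus sign:
  (-7x^4 - 3x^3 - 8x^2 - 5x + 8)
- (7x^4 - 7x^3 + 9x^2 + 10x + 4)
Negate second polynomial: -7x^4 + 7x^3 - 9x^2 - 10x - 4
Add: -14x^4 + 4x^3 - 17x^2 - 15x + 4


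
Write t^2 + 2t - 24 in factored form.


Roots satisfy r1 + r2 = -b/a = -2 and r1*r2 = c/a = -24.
So r1 = -6, r2 = 4.
t^2 + 2t - 24 = (t - r1)(t - r2) = (t + 6)(t - 4)


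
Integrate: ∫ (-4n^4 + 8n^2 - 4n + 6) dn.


Reverse power rule on each term:
  ∫ -4n^4 dn = -(4/5)n^5
  ∫ 8n^2 dn = (8/3)n^3
  ∫ -4n dn = -2n^2
  ∫ 6 dn = 6n
F(n) = -(4/5)n^5 + (8/3)n^3 - 2n^2 + 6n + C


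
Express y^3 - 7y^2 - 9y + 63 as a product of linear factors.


Try integer roots (divisors of 63). y=-3: p(-3)=0.
Divide out (y + 3): quotient is y^2 - 10y + 21.
Factor the quadratic: (y - 3)(y - 7)
Result: (y + 3)(y - 3)(y - 7)


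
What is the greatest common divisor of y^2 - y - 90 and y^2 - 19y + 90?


Factor each:
  y^2 - y - 90 = (y - 10)(y + 9)
  y^2 - 19y + 90 = (y - 10)(y - 9)
Common monic factor: y - 10


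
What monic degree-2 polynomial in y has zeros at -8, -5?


p(y) = (y + 8)(y + 5)
Expand: y^2 + 13y + 40


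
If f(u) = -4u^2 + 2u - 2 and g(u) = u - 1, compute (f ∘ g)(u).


Substitute g(u) into f:
f(g(u)) = -4*(u - 1)^2 + 2*(u - 1) + (-2)
(u - 1)^2 = u^2 - 2u + 1
Expand and combine: -4u^2 + 10u - 8


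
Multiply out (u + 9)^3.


Expand (u + 9)^3 by repeated multiplication:
  (u + 9)^2 = u^2 + 18u + 81
= u^3 + 27u^2 + 243u + 729


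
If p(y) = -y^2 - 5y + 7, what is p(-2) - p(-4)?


p(-2) = 13
p(-4) = 11
p(-2) - p(-4) = 13 - 11 = 2


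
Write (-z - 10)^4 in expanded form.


Expand (-z - 10)^4 by repeated multiplication:
  (-z - 10)^2 = z^2 + 20z + 100
  (-z - 10)^3 = -z^3 - 30z^2 - 300z - 1000
= z^4 + 40z^3 + 600z^2 + 4000z + 10000


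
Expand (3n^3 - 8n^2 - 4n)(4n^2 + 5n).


Distribute each term of the first polynomial:
  (3n^3)(4n^2 + 5n) = 12n^5 + 15n^4
  (-8n^2)(4n^2 + 5n) = -32n^4 - 40n^3
  (-4n)(4n^2 + 5n) = -16n^3 - 20n^2
Sum: 12n^5 - 17n^4 - 56n^3 - 20n^2


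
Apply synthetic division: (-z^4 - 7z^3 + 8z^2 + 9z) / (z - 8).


Synthetic division with c = 8. Coefficients: -1, -7, 8, 9, 0
Bring down -1.
  -1 * 8 = -8; -8 - 7 = -15
  -15 * 8 = -120; -120 + 8 = -112
  -112 * 8 = -896; -896 + 9 = -887
  -887 * 8 = -7096; -7096 + 0 = -7096
Quotient: -z^3 - 15z^2 - 112z - 887, Remainder: -7096


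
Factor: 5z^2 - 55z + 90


Roots satisfy r1 + r2 = -b/a = 11 and r1*r2 = c/a = 18.
So r1 = 2, r2 = 9.
5z^2 - 55z + 90 = 5(z - r1)(z - r2) = 5(z - 2)(z - 9)


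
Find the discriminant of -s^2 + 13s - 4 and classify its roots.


D = b^2 - 4ac = (13)^2 - 4(-1)(-4) = 169 - 16 = 153
Since D > 0: two distinct irrational roots


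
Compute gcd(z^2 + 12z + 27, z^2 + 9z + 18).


Factor each:
  z^2 + 12z + 27 = (z + 3)(z + 9)
  z^2 + 9z + 18 = (z + 3)(z + 6)
Common monic factor: z + 3


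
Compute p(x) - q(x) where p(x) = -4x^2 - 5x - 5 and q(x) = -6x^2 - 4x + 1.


Distribute the minus sign:
  (-4x^2 - 5x - 5)
- (-6x^2 - 4x + 1)
Negate second polynomial: 6x^2 + 4x - 1
Add: 2x^2 - x - 6


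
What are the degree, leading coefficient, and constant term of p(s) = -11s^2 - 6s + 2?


Highest power of s is 2, with coefficient -11. Constant term is 2.
Degree = 2, leading coefficient = -11, constant term = 2


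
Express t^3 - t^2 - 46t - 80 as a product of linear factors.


Try integer roots (divisors of -80). t=-2: p(-2)=0.
Divide out (t + 2): quotient is t^2 - 3t - 40.
Factor the quadratic: (t + 5)(t - 8)
Result: (t + 2)(t + 5)(t - 8)


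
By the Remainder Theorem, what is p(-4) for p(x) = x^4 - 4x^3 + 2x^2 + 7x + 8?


By the Remainder Theorem, the remainder equals p(-4):
  1*(-4)^4 = 256
  -4*(-4)^3 = 256
  2*(-4)^2 = 32
  7*(-4)^1 = -28
  constant: 8
Sum: 256 + 256 + 32 - 28 + 8 = 524


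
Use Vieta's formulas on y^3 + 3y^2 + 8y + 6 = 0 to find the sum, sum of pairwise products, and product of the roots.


Monic cubic y^3+by^2+cy+d=0: sum=-b, pairwise sum=c, product=-d.
b=3, c=8, d=6
r1+r2+r3 = -3
r1r2+r1r3+r2r3 = 8
r1r2r3 = -6


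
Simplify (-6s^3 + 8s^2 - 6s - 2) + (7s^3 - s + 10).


Align terms by degree and add:
  -6s^3 + 8s^2 - 6s - 2
+ 7s^3 - s + 10
= s^3 + 8s^2 - 7s + 8


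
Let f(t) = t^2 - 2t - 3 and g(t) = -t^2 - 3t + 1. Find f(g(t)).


Substitute g(t) into f:
f(g(t)) = 1*(-t^2 - 3t + 1)^2 + (-2)*(-t^2 - 3t + 1) + (-3)
(-t^2 - 3t + 1)^2 = t^4 + 6t^3 + 7t^2 - 6t + 1
Expand and combine: t^4 + 6t^3 + 9t^2 - 4


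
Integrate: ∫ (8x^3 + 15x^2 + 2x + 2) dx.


Reverse power rule on each term:
  ∫ 8x^3 dx = 2x^4
  ∫ 15x^2 dx = 5x^3
  ∫ 2x dx = x^2
  ∫ 2 dx = 2x
F(x) = 2x^4 + 5x^3 + x^2 + 2x + C


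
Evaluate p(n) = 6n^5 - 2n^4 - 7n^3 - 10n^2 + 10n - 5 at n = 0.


Using direct substitution:
  6 * (0)^5 = 0
  -2 * (0)^4 = 0
  -7 * (0)^3 = 0
  -10 * (0)^2 = 0
  10 * (0)^1 = 0
  constant: -5
Sum = 0 + 0 + 0 + 0 + 0 - 5 = -5


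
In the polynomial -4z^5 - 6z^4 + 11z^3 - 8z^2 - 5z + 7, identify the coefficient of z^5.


Read off the coefficient of z^5: -4


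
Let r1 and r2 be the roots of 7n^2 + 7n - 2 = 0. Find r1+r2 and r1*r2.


For an^2+bn+c=0: sum = -b/a, product = c/a.
a=7, b=7, c=-2
Sum = -(7)/7 = -1
Product = (-2)/7 = -2/7


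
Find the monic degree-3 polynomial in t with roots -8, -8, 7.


p(t) = (t + 8)(t + 8)(t - 7)
Expand: t^3 + 9t^2 - 48t - 448


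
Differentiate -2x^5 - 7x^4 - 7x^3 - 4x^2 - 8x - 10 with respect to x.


Apply the power rule term by term:
  d/dx(-2x^5) = -10x^4
  d/dx(-7x^4) = -28x^3
  d/dx(-7x^3) = -21x^2
  d/dx(-4x^2) = -8x
  d/dx(-8x) = -8
  d/dx(-10) = 0
p'(x) = -10x^4 - 28x^3 - 21x^2 - 8x - 8


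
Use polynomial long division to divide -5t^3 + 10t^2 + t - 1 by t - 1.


(-5t^3 + 10t^2 + t - 1) / (t - 1)
Step 1: -5t^2 * (t - 1) = -5t^3 + 5t^2; subtract.
Step 2: 5t * (t - 1) = 5t^2 - 5t; subtract.
Step 3: 6 * (t - 1) = 6t - 6; subtract.
Quotient: -5t^2 + 5t + 6, Remainder: 5


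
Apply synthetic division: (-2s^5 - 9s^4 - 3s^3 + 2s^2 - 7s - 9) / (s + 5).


Synthetic division with c = -5. Coefficients: -2, -9, -3, 2, -7, -9
Bring down -2.
  -2 * -5 = 10; 10 - 9 = 1
  1 * -5 = -5; -5 - 3 = -8
  -8 * -5 = 40; 40 + 2 = 42
  42 * -5 = -210; -210 - 7 = -217
  -217 * -5 = 1085; 1085 - 9 = 1076
Quotient: -2s^4 + s^3 - 8s^2 + 42s - 217, Remainder: 1076


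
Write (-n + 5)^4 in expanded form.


Expand (-n + 5)^4 by repeated multiplication:
  (-n + 5)^2 = n^2 - 10n + 25
  (-n + 5)^3 = -n^3 + 15n^2 - 75n + 125
= n^4 - 20n^3 + 150n^2 - 500n + 625


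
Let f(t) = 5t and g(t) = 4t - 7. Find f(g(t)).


Substitute g(t) into f:
f(g(t)) = 5*(4t - 7)
Expand and combine: 20t - 35


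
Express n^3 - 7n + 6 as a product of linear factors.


Try integer roots (divisors of 6). n=-3: p(-3)=0.
Divide out (n + 3): quotient is n^2 - 3n + 2.
Factor the quadratic: (n - 2)(n - 1)
Result: (n + 3)(n - 2)(n - 1)


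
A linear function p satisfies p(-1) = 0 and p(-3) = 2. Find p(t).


p(t) = mt + b. Using p(-1)=0, p(-3)=2:
m = (0 - 2)/(-1 + 3) = -2/2 = -1
b = 0 - m*(-1) = 0 - 1 = -1
p(t) = -t - 1


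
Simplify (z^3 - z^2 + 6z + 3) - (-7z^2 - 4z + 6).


Distribute the minus sign:
  (z^3 - z^2 + 6z + 3)
- (-7z^2 - 4z + 6)
Negate second polynomial: 7z^2 + 4z - 6
Add: z^3 + 6z^2 + 10z - 3


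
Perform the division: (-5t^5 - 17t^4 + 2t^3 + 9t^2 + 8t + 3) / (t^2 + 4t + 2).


(-5t^5 - 17t^4 + 2t^3 + 9t^2 + 8t + 3) / (t^2 + 4t + 2)
Step 1: -5t^3 * (t^2 + 4t + 2) = -5t^5 - 20t^4 - 10t^3; subtract.
Step 2: 3t^2 * (t^2 + 4t + 2) = 3t^4 + 12t^3 + 6t^2; subtract.
Step 3: 0 * (t^2 + 4t + 2) = 0; subtract.
Step 4: 3 * (t^2 + 4t + 2) = 3t^2 + 12t + 6; subtract.
Quotient: -5t^3 + 3t^2 + 3, Remainder: -4t - 3


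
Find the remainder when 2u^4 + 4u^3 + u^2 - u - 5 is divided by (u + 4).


By the Remainder Theorem, the remainder equals p(-4):
  2*(-4)^4 = 512
  4*(-4)^3 = -256
  1*(-4)^2 = 16
  -1*(-4)^1 = 4
  constant: -5
Sum: 512 - 256 + 16 + 4 - 5 = 271


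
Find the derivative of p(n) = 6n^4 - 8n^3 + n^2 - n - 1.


Apply the power rule term by term:
  d/dn(6n^4) = 24n^3
  d/dn(-8n^3) = -24n^2
  d/dn(n^2) = 2n
  d/dn(-n) = -1
  d/dn(-1) = 0
p'(n) = 24n^3 - 24n^2 + 2n - 1


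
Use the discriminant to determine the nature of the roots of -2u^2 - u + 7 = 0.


D = b^2 - 4ac = (-1)^2 - 4(-2)(7) = 1 + 56 = 57
Since D > 0: two distinct irrational roots


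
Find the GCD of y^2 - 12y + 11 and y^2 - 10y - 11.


Factor each:
  y^2 - 12y + 11 = (y - 11)(y - 1)
  y^2 - 10y - 11 = (y - 11)(y + 1)
Common monic factor: y - 11


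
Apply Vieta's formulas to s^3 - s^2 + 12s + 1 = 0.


Monic cubic s^3+bs^2+cs+d=0: sum=-b, pairwise sum=c, product=-d.
b=-1, c=12, d=1
r1+r2+r3 = 1
r1r2+r1r3+r2r3 = 12
r1r2r3 = -1


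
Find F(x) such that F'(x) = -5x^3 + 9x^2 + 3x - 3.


Reverse power rule on each term:
  ∫ -5x^3 dx = -(5/4)x^4
  ∫ 9x^2 dx = 3x^3
  ∫ 3x dx = (3/2)x^2
  ∫ -3 dx = -3x
F(x) = -(5/4)x^4 + 3x^3 + (3/2)x^2 - 3x + C


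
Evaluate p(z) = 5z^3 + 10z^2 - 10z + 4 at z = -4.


Using direct substitution:
  5 * (-4)^3 = -320
  10 * (-4)^2 = 160
  -10 * (-4)^1 = 40
  constant: 4
Sum = -320 + 160 + 40 + 4 = -116


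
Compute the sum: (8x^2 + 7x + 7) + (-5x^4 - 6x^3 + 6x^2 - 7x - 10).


Align terms by degree and add:
  8x^2 + 7x + 7
  -5x^4 - 6x^3 + 6x^2 - 7x - 10
= -5x^4 - 6x^3 + 14x^2 - 3


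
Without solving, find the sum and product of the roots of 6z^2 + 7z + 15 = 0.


For az^2+bz+c=0: sum = -b/a, product = c/a.
a=6, b=7, c=15
Sum = -(7)/6 = -7/6
Product = (15)/6 = 5/2


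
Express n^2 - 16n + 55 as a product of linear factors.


Roots satisfy r1 + r2 = -b/a = 16 and r1*r2 = c/a = 55.
So r1 = 11, r2 = 5.
n^2 - 16n + 55 = (n - r1)(n - r2) = (n - 11)(n - 5)


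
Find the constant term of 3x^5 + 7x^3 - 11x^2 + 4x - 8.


Read off the constant term: -8


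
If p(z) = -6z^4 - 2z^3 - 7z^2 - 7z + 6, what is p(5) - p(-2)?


p(5) = -4204
p(-2) = -88
p(5) - p(-2) = -4204 + 88 = -4116


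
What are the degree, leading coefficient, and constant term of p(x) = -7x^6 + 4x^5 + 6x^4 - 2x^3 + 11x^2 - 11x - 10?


Highest power of x is 6, with coefficient -7. Constant term is -10.
Degree = 6, leading coefficient = -7, constant term = -10


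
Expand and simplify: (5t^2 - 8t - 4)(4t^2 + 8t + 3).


Distribute each term of the first polynomial:
  (5t^2)(4t^2 + 8t + 3) = 20t^4 + 40t^3 + 15t^2
  (-8t)(4t^2 + 8t + 3) = -32t^3 - 64t^2 - 24t
  (-4)(4t^2 + 8t + 3) = -16t^2 - 32t - 12
Sum: 20t^4 + 8t^3 - 65t^2 - 56t - 12


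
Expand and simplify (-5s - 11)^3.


Expand (-5s - 11)^3 by repeated multiplication:
  (-5s - 11)^2 = 25s^2 + 110s + 121
= -125s^3 - 825s^2 - 1815s - 1331


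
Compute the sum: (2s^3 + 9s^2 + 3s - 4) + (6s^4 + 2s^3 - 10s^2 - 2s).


Align terms by degree and add:
  2s^3 + 9s^2 + 3s - 4
+ 6s^4 + 2s^3 - 10s^2 - 2s
= 6s^4 + 4s^3 - s^2 + s - 4


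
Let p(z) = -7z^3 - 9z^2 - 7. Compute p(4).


Using direct substitution:
  -7 * (4)^3 = -448
  -9 * (4)^2 = -144
  0 * (4)^1 = 0
  constant: -7
Sum = -448 - 144 + 0 - 7 = -599


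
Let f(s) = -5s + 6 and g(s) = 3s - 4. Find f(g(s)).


Substitute g(s) into f:
f(g(s)) = -5*(3s - 4) + 6
Expand and combine: -15s + 26


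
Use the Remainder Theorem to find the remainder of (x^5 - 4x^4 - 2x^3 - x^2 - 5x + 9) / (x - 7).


By the Remainder Theorem, the remainder equals p(7):
  1*(7)^5 = 16807
  -4*(7)^4 = -9604
  -2*(7)^3 = -686
  -1*(7)^2 = -49
  -5*(7)^1 = -35
  constant: 9
Sum: 16807 - 9604 - 686 - 49 - 35 + 9 = 6442


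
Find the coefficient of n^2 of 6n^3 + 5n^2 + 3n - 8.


Read off the coefficient of n^2: 5


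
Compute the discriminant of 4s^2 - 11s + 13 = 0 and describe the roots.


D = b^2 - 4ac = (-11)^2 - 4(4)(13) = 121 - 208 = -87
Since D < 0: two complex conjugate roots (no real roots)


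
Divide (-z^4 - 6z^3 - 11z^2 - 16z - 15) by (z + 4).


(-z^4 - 6z^3 - 11z^2 - 16z - 15) / (z + 4)
Step 1: -z^3 * (z + 4) = -z^4 - 4z^3; subtract.
Step 2: -2z^2 * (z + 4) = -2z^3 - 8z^2; subtract.
Step 3: -3z * (z + 4) = -3z^2 - 12z; subtract.
Step 4: -4 * (z + 4) = -4z - 16; subtract.
Quotient: -z^3 - 2z^2 - 3z - 4, Remainder: 1


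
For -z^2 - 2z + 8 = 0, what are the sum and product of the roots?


For az^2+bz+c=0: sum = -b/a, product = c/a.
a=-1, b=-2, c=8
Sum = -(-2)/-1 = -2
Product = (8)/-1 = -8


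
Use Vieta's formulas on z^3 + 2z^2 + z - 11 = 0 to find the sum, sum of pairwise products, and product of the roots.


Monic cubic z^3+bz^2+cz+d=0: sum=-b, pairwise sum=c, product=-d.
b=2, c=1, d=-11
r1+r2+r3 = -2
r1r2+r1r3+r2r3 = 1
r1r2r3 = 11


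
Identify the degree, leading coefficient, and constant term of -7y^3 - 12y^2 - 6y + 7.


Highest power of y is 3, with coefficient -7. Constant term is 7.
Degree = 3, leading coefficient = -7, constant term = 7


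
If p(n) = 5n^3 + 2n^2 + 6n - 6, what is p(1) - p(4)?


p(1) = 7
p(4) = 370
p(1) - p(4) = 7 - 370 = -363


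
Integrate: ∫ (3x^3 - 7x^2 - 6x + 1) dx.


Reverse power rule on each term:
  ∫ 3x^3 dx = (3/4)x^4
  ∫ -7x^2 dx = -(7/3)x^3
  ∫ -6x dx = -3x^2
  ∫ 1 dx = x
F(x) = (3/4)x^4 - (7/3)x^3 - 3x^2 + x + C


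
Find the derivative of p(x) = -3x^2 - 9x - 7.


Apply the power rule term by term:
  d/dx(-3x^2) = -6x
  d/dx(-9x) = -9
  d/dx(-7) = 0
p'(x) = -6x - 9


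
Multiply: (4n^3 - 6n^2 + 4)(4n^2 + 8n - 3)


Distribute each term of the first polynomial:
  (4n^3)(4n^2 + 8n - 3) = 16n^5 + 32n^4 - 12n^3
  (-6n^2)(4n^2 + 8n - 3) = -24n^4 - 48n^3 + 18n^2
  (4)(4n^2 + 8n - 3) = 16n^2 + 32n - 12
Sum: 16n^5 + 8n^4 - 60n^3 + 34n^2 + 32n - 12


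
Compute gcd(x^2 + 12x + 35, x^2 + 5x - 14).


Factor each:
  x^2 + 12x + 35 = (x + 7)(x + 5)
  x^2 + 5x - 14 = (x + 7)(x - 2)
Common monic factor: x + 7


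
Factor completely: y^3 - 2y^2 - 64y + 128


Try integer roots (divisors of 128). y=2: p(2)=0.
Divide out (y - 2): quotient is y^2 - 64.
Factor the quadratic: (y + 8)(y - 8)
Result: (y - 2)(y + 8)(y - 8)


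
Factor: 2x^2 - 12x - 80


Roots satisfy r1 + r2 = -b/a = 6 and r1*r2 = c/a = -40.
So r1 = -4, r2 = 10.
2x^2 - 12x - 80 = 2(x - r1)(x - r2) = 2(x + 4)(x - 10)


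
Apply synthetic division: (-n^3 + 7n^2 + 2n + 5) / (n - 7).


Synthetic division with c = 7. Coefficients: -1, 7, 2, 5
Bring down -1.
  -1 * 7 = -7; -7 + 7 = 0
  0 * 7 = 0; 0 + 2 = 2
  2 * 7 = 14; 14 + 5 = 19
Quotient: -n^2 + 2, Remainder: 19


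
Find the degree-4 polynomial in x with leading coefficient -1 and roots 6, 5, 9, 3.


p(x) = -(x - 6)(x - 5)(x - 9)(x - 3)
Expand: -x^4 + 23x^3 - 189x^2 + 657x - 810


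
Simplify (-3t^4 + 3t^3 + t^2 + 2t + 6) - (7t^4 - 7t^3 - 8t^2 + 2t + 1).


Distribute the minus sign:
  (-3t^4 + 3t^3 + t^2 + 2t + 6)
- (7t^4 - 7t^3 - 8t^2 + 2t + 1)
Negate second polynomial: -7t^4 + 7t^3 + 8t^2 - 2t - 1
Add: -10t^4 + 10t^3 + 9t^2 + 5


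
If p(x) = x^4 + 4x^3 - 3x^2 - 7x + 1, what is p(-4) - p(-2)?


p(-4) = -19
p(-2) = -13
p(-4) - p(-2) = -19 + 13 = -6


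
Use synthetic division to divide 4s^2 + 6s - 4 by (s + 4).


Synthetic division with c = -4. Coefficients: 4, 6, -4
Bring down 4.
  4 * -4 = -16; -16 + 6 = -10
  -10 * -4 = 40; 40 - 4 = 36
Quotient: 4s - 10, Remainder: 36


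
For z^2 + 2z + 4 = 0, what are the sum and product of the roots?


For az^2+bz+c=0: sum = -b/a, product = c/a.
a=1, b=2, c=4
Sum = -(2)/1 = -2
Product = (4)/1 = 4


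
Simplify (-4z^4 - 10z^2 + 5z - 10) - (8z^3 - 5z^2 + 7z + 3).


Distribute the minus sign:
  (-4z^4 - 10z^2 + 5z - 10)
- (8z^3 - 5z^2 + 7z + 3)
Negate second polynomial: -8z^3 + 5z^2 - 7z - 3
Add: -4z^4 - 8z^3 - 5z^2 - 2z - 13


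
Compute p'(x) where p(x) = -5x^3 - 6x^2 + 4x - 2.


Apply the power rule term by term:
  d/dx(-5x^3) = -15x^2
  d/dx(-6x^2) = -12x
  d/dx(4x) = 4
  d/dx(-2) = 0
p'(x) = -15x^2 - 12x + 4


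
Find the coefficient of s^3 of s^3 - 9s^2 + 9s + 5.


Read off the coefficient of s^3: 1


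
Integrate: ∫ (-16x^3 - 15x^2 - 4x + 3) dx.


Reverse power rule on each term:
  ∫ -16x^3 dx = -4x^4
  ∫ -15x^2 dx = -5x^3
  ∫ -4x dx = -2x^2
  ∫ 3 dx = 3x
F(x) = -4x^4 - 5x^3 - 2x^2 + 3x + C


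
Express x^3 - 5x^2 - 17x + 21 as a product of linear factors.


Try integer roots (divisors of 21). x=-3: p(-3)=0.
Divide out (x + 3): quotient is x^2 - 8x + 7.
Factor the quadratic: (x - 1)(x - 7)
Result: (x + 3)(x - 1)(x - 7)


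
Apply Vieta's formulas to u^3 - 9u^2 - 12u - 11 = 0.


Monic cubic u^3+bu^2+cu+d=0: sum=-b, pairwise sum=c, product=-d.
b=-9, c=-12, d=-11
r1+r2+r3 = 9
r1r2+r1r3+r2r3 = -12
r1r2r3 = 11


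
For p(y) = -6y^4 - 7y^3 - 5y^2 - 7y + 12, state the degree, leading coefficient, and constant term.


Highest power of y is 4, with coefficient -6. Constant term is 12.
Degree = 4, leading coefficient = -6, constant term = 12


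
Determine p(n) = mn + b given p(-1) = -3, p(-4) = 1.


p(n) = mn + b. Using p(-1)=-3, p(-4)=1:
m = (-3 - 1)/(-1 + 4) = -4/3 = -4/3
b = -3 - m*(-1) = -3 - 4/3 = -13/3
p(n) = -(4/3)n - (13/3)


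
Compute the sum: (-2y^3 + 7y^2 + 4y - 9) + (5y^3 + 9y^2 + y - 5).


Align terms by degree and add:
  -2y^3 + 7y^2 + 4y - 9
+ 5y^3 + 9y^2 + y - 5
= 3y^3 + 16y^2 + 5y - 14


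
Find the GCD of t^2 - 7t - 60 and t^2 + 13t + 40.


Factor each:
  t^2 - 7t - 60 = (t + 5)(t - 12)
  t^2 + 13t + 40 = (t + 5)(t + 8)
Common monic factor: t + 5


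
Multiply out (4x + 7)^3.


Expand (4x + 7)^3 by repeated multiplication:
  (4x + 7)^2 = 16x^2 + 56x + 49
= 64x^3 + 336x^2 + 588x + 343


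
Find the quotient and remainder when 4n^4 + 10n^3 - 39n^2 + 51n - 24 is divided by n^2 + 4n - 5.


(4n^4 + 10n^3 - 39n^2 + 51n - 24) / (n^2 + 4n - 5)
Step 1: 4n^2 * (n^2 + 4n - 5) = 4n^4 + 16n^3 - 20n^2; subtract.
Step 2: -6n * (n^2 + 4n - 5) = -6n^3 - 24n^2 + 30n; subtract.
Step 3: 5 * (n^2 + 4n - 5) = 5n^2 + 20n - 25; subtract.
Quotient: 4n^2 - 6n + 5, Remainder: n + 1


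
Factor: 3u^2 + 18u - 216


Roots satisfy r1 + r2 = -b/a = -6 and r1*r2 = c/a = -72.
So r1 = 6, r2 = -12.
3u^2 + 18u - 216 = 3(u - r1)(u - r2) = 3(u - 6)(u + 12)


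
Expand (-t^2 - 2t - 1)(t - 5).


Distribute each term of the first polynomial:
  (-t^2)(t - 5) = -t^3 + 5t^2
  (-2t)(t - 5) = -2t^2 + 10t
  (-1)(t - 5) = -t + 5
Sum: -t^3 + 3t^2 + 9t + 5


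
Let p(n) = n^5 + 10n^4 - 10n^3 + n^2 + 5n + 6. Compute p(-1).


Using direct substitution:
  1 * (-1)^5 = -1
  10 * (-1)^4 = 10
  -10 * (-1)^3 = 10
  1 * (-1)^2 = 1
  5 * (-1)^1 = -5
  constant: 6
Sum = -1 + 10 + 10 + 1 - 5 + 6 = 21


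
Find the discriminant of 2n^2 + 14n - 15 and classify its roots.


D = b^2 - 4ac = (14)^2 - 4(2)(-15) = 196 + 120 = 316
Since D > 0: two distinct irrational roots


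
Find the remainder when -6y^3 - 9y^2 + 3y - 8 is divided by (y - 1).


By the Remainder Theorem, the remainder equals p(1):
  -6*(1)^3 = -6
  -9*(1)^2 = -9
  3*(1)^1 = 3
  constant: -8
Sum: -6 - 9 + 3 - 8 = -20


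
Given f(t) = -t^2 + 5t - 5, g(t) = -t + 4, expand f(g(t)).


Substitute g(t) into f:
f(g(t)) = -1*(-t + 4)^2 + 5*(-t + 4) + (-5)
(-t + 4)^2 = t^2 - 8t + 16
Expand and combine: -t^2 + 3t - 1


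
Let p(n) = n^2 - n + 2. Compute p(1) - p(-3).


p(1) = 2
p(-3) = 14
p(1) - p(-3) = 2 - 14 = -12


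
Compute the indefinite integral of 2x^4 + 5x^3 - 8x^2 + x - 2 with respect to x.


Reverse power rule on each term:
  ∫ 2x^4 dx = (2/5)x^5
  ∫ 5x^3 dx = (5/4)x^4
  ∫ -8x^2 dx = -(8/3)x^3
  ∫ x dx = (1/2)x^2
  ∫ -2 dx = -2x
F(x) = (2/5)x^5 + (5/4)x^4 - (8/3)x^3 + (1/2)x^2 - 2x + C


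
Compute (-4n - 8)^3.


Expand (-4n - 8)^3 by repeated multiplication:
  (-4n - 8)^2 = 16n^2 + 64n + 64
= -64n^3 - 384n^2 - 768n - 512


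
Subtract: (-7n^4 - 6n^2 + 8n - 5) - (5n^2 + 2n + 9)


Distribute the minus sign:
  (-7n^4 - 6n^2 + 8n - 5)
- (5n^2 + 2n + 9)
Negate second polynomial: -5n^2 - 2n - 9
Add: -7n^4 - 11n^2 + 6n - 14


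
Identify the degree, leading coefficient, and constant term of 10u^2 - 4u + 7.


Highest power of u is 2, with coefficient 10. Constant term is 7.
Degree = 2, leading coefficient = 10, constant term = 7


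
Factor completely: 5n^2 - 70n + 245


Roots satisfy r1 + r2 = -b/a = 14 and r1*r2 = c/a = 49.
So r1 = 7, r2 = 7.
5n^2 - 70n + 245 = 5(n - r1)(n - r2) = 5(n - 7)(n - 7)


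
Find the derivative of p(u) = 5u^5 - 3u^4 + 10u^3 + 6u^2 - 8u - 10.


Apply the power rule term by term:
  d/du(5u^5) = 25u^4
  d/du(-3u^4) = -12u^3
  d/du(10u^3) = 30u^2
  d/du(6u^2) = 12u
  d/du(-8u) = -8
  d/du(-10) = 0
p'(u) = 25u^4 - 12u^3 + 30u^2 + 12u - 8


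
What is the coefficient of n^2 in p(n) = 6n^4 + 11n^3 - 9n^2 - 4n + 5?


Read off the coefficient of n^2: -9


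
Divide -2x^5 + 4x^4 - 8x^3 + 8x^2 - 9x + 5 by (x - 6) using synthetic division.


Synthetic division with c = 6. Coefficients: -2, 4, -8, 8, -9, 5
Bring down -2.
  -2 * 6 = -12; -12 + 4 = -8
  -8 * 6 = -48; -48 - 8 = -56
  -56 * 6 = -336; -336 + 8 = -328
  -328 * 6 = -1968; -1968 - 9 = -1977
  -1977 * 6 = -11862; -11862 + 5 = -11857
Quotient: -2x^4 - 8x^3 - 56x^2 - 328x - 1977, Remainder: -11857


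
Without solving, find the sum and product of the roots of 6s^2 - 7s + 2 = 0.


For as^2+bs+c=0: sum = -b/a, product = c/a.
a=6, b=-7, c=2
Sum = -(-7)/6 = 7/6
Product = (2)/6 = 1/3


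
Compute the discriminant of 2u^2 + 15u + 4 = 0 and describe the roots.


D = b^2 - 4ac = (15)^2 - 4(2)(4) = 225 - 32 = 193
Since D > 0: two distinct irrational roots


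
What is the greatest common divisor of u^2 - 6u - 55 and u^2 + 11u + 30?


Factor each:
  u^2 - 6u - 55 = (u + 5)(u - 11)
  u^2 + 11u + 30 = (u + 5)(u + 6)
Common monic factor: u + 5


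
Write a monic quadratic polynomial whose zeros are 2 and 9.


p(z) = (z - 2)(z - 9)
Expand: z^2 - 11z + 18


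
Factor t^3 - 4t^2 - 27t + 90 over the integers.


Try integer roots (divisors of 90). t=-5: p(-5)=0.
Divide out (t + 5): quotient is t^2 - 9t + 18.
Factor the quadratic: (t - 6)(t - 3)
Result: (t + 5)(t - 6)(t - 3)


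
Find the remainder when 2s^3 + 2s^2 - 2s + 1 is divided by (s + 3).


By the Remainder Theorem, the remainder equals p(-3):
  2*(-3)^3 = -54
  2*(-3)^2 = 18
  -2*(-3)^1 = 6
  constant: 1
Sum: -54 + 18 + 6 + 1 = -29


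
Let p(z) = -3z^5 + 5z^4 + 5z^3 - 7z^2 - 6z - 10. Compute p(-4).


Using direct substitution:
  -3 * (-4)^5 = 3072
  5 * (-4)^4 = 1280
  5 * (-4)^3 = -320
  -7 * (-4)^2 = -112
  -6 * (-4)^1 = 24
  constant: -10
Sum = 3072 + 1280 - 320 - 112 + 24 - 10 = 3934


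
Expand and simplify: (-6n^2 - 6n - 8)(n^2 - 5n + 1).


Distribute each term of the first polynomial:
  (-6n^2)(n^2 - 5n + 1) = -6n^4 + 30n^3 - 6n^2
  (-6n)(n^2 - 5n + 1) = -6n^3 + 30n^2 - 6n
  (-8)(n^2 - 5n + 1) = -8n^2 + 40n - 8
Sum: -6n^4 + 24n^3 + 16n^2 + 34n - 8


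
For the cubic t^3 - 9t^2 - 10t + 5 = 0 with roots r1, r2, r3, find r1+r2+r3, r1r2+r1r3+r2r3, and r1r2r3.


Monic cubic t^3+bt^2+ct+d=0: sum=-b, pairwise sum=c, product=-d.
b=-9, c=-10, d=5
r1+r2+r3 = 9
r1r2+r1r3+r2r3 = -10
r1r2r3 = -5


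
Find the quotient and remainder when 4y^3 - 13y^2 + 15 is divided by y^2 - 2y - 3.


(4y^3 - 13y^2 + 15) / (y^2 - 2y - 3)
Step 1: 4y * (y^2 - 2y - 3) = 4y^3 - 8y^2 - 12y; subtract.
Step 2: -5 * (y^2 - 2y - 3) = -5y^2 + 10y + 15; subtract.
Quotient: 4y - 5, Remainder: 2y


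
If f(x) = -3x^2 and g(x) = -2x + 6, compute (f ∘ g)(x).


Substitute g(x) into f:
f(g(x)) = -3*(-2x + 6)^2
(-2x + 6)^2 = 4x^2 - 24x + 36
Expand and combine: -12x^2 + 72x - 108


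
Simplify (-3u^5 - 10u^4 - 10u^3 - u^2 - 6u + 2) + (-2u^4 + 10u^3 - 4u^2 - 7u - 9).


Align terms by degree and add:
  -3u^5 - 10u^4 - 10u^3 - u^2 - 6u + 2
  -2u^4 + 10u^3 - 4u^2 - 7u - 9
= -3u^5 - 12u^4 - 5u^2 - 13u - 7


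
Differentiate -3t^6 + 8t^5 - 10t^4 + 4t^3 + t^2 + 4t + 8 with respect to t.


Apply the power rule term by term:
  d/dt(-3t^6) = -18t^5
  d/dt(8t^5) = 40t^4
  d/dt(-10t^4) = -40t^3
  d/dt(4t^3) = 12t^2
  d/dt(t^2) = 2t
  d/dt(4t) = 4
  d/dt(8) = 0
p'(t) = -18t^5 + 40t^4 - 40t^3 + 12t^2 + 2t + 4


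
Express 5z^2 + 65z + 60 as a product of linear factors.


Roots satisfy r1 + r2 = -b/a = -13 and r1*r2 = c/a = 12.
So r1 = -1, r2 = -12.
5z^2 + 65z + 60 = 5(z - r1)(z - r2) = 5(z + 1)(z + 12)


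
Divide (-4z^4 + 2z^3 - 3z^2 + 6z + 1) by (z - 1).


(-4z^4 + 2z^3 - 3z^2 + 6z + 1) / (z - 1)
Step 1: -4z^3 * (z - 1) = -4z^4 + 4z^3; subtract.
Step 2: -2z^2 * (z - 1) = -2z^3 + 2z^2; subtract.
Step 3: -5z * (z - 1) = -5z^2 + 5z; subtract.
Step 4: 1 * (z - 1) = z - 1; subtract.
Quotient: -4z^3 - 2z^2 - 5z + 1, Remainder: 2


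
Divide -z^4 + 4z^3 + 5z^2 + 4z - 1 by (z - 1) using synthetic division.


Synthetic division with c = 1. Coefficients: -1, 4, 5, 4, -1
Bring down -1.
  -1 * 1 = -1; -1 + 4 = 3
  3 * 1 = 3; 3 + 5 = 8
  8 * 1 = 8; 8 + 4 = 12
  12 * 1 = 12; 12 - 1 = 11
Quotient: -z^3 + 3z^2 + 8z + 12, Remainder: 11


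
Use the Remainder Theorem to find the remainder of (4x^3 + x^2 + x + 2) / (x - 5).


By the Remainder Theorem, the remainder equals p(5):
  4*(5)^3 = 500
  1*(5)^2 = 25
  1*(5)^1 = 5
  constant: 2
Sum: 500 + 25 + 5 + 2 = 532


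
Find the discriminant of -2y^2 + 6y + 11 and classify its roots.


D = b^2 - 4ac = (6)^2 - 4(-2)(11) = 36 + 88 = 124
Since D > 0: two distinct irrational roots


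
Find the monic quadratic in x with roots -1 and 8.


p(x) = (x + 1)(x - 8)
Expand: x^2 - 7x - 8


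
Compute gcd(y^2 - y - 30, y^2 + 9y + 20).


Factor each:
  y^2 - y - 30 = (y + 5)(y - 6)
  y^2 + 9y + 20 = (y + 5)(y + 4)
Common monic factor: y + 5


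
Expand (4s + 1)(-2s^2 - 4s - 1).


Distribute each term of the first polynomial:
  (4s)(-2s^2 - 4s - 1) = -8s^3 - 16s^2 - 4s
  (1)(-2s^2 - 4s - 1) = -2s^2 - 4s - 1
Sum: -8s^3 - 18s^2 - 8s - 1


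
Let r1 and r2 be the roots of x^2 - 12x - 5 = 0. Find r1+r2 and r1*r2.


For ax^2+bx+c=0: sum = -b/a, product = c/a.
a=1, b=-12, c=-5
Sum = -(-12)/1 = 12
Product = (-5)/1 = -5


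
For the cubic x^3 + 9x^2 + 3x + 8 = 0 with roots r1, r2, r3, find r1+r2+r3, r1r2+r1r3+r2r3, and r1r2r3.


Monic cubic x^3+bx^2+cx+d=0: sum=-b, pairwise sum=c, product=-d.
b=9, c=3, d=8
r1+r2+r3 = -9
r1r2+r1r3+r2r3 = 3
r1r2r3 = -8


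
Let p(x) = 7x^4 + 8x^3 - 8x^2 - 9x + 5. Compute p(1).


Using direct substitution:
  7 * (1)^4 = 7
  8 * (1)^3 = 8
  -8 * (1)^2 = -8
  -9 * (1)^1 = -9
  constant: 5
Sum = 7 + 8 - 8 - 9 + 5 = 3


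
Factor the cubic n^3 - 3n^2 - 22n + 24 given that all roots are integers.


Try integer roots (divisors of 24). n=6: p(6)=0.
Divide out (n - 6): quotient is n^2 + 3n - 4.
Factor the quadratic: (n + 4)(n - 1)
Result: (n - 6)(n + 4)(n - 1)


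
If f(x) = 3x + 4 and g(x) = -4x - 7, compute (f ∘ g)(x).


Substitute g(x) into f:
f(g(x)) = 3*(-4x - 7) + 4
Expand and combine: -12x - 17


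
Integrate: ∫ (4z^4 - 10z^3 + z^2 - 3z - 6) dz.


Reverse power rule on each term:
  ∫ 4z^4 dz = (4/5)z^5
  ∫ -10z^3 dz = -(5/2)z^4
  ∫ z^2 dz = (1/3)z^3
  ∫ -3z dz = -(3/2)z^2
  ∫ -6 dz = -6z
F(z) = (4/5)z^5 - (5/2)z^4 + (1/3)z^3 - (3/2)z^2 - 6z + C


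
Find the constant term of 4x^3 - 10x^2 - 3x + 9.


Read off the constant term: 9


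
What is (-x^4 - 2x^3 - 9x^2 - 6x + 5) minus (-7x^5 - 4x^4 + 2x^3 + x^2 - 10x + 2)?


Distribute the minus sign:
  (-x^4 - 2x^3 - 9x^2 - 6x + 5)
- (-7x^5 - 4x^4 + 2x^3 + x^2 - 10x + 2)
Negate second polynomial: 7x^5 + 4x^4 - 2x^3 - x^2 + 10x - 2
Add: 7x^5 + 3x^4 - 4x^3 - 10x^2 + 4x + 3


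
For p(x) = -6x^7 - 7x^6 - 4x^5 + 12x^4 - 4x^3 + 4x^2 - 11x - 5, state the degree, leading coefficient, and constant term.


Highest power of x is 7, with coefficient -6. Constant term is -5.
Degree = 7, leading coefficient = -6, constant term = -5


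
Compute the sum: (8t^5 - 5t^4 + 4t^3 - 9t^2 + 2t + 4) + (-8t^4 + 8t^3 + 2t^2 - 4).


Align terms by degree and add:
  8t^5 - 5t^4 + 4t^3 - 9t^2 + 2t + 4
  -8t^4 + 8t^3 + 2t^2 - 4
= 8t^5 - 13t^4 + 12t^3 - 7t^2 + 2t


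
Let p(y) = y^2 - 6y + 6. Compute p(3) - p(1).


p(3) = -3
p(1) = 1
p(3) - p(1) = -3 - 1 = -4


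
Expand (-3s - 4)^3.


Expand (-3s - 4)^3 by repeated multiplication:
  (-3s - 4)^2 = 9s^2 + 24s + 16
= -27s^3 - 108s^2 - 144s - 64


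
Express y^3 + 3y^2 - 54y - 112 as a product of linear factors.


Try integer roots (divisors of -112). y=-2: p(-2)=0.
Divide out (y + 2): quotient is y^2 + y - 56.
Factor the quadratic: (y + 8)(y - 7)
Result: (y + 2)(y + 8)(y - 7)


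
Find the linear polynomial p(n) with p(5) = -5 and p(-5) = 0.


p(n) = mn + b. Using p(5)=-5, p(-5)=0:
m = (-5)/(5 + 5) = -5/10 = -1/2
b = -5 - m*(5) = -5 + 5/2 = -5/2
p(n) = -(1/2)n - (5/2)


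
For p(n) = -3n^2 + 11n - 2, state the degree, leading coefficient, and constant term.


Highest power of n is 2, with coefficient -3. Constant term is -2.
Degree = 2, leading coefficient = -3, constant term = -2


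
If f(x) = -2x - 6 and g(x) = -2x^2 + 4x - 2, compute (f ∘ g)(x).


Substitute g(x) into f:
f(g(x)) = -2*(-2x^2 + 4x - 2) + (-6)
Expand and combine: 4x^2 - 8x - 2


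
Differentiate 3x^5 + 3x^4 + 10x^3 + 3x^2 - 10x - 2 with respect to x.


Apply the power rule term by term:
  d/dx(3x^5) = 15x^4
  d/dx(3x^4) = 12x^3
  d/dx(10x^3) = 30x^2
  d/dx(3x^2) = 6x
  d/dx(-10x) = -10
  d/dx(-2) = 0
p'(x) = 15x^4 + 12x^3 + 30x^2 + 6x - 10


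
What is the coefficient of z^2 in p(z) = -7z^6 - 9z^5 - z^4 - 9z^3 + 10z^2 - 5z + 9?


Read off the coefficient of z^2: 10


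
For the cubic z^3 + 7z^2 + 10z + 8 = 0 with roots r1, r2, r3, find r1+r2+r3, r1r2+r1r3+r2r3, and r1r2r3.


Monic cubic z^3+bz^2+cz+d=0: sum=-b, pairwise sum=c, product=-d.
b=7, c=10, d=8
r1+r2+r3 = -7
r1r2+r1r3+r2r3 = 10
r1r2r3 = -8


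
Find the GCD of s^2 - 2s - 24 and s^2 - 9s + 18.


Factor each:
  s^2 - 2s - 24 = (s - 6)(s + 4)
  s^2 - 9s + 18 = (s - 6)(s - 3)
Common monic factor: s - 6


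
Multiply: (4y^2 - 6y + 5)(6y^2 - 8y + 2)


Distribute each term of the first polynomial:
  (4y^2)(6y^2 - 8y + 2) = 24y^4 - 32y^3 + 8y^2
  (-6y)(6y^2 - 8y + 2) = -36y^3 + 48y^2 - 12y
  (5)(6y^2 - 8y + 2) = 30y^2 - 40y + 10
Sum: 24y^4 - 68y^3 + 86y^2 - 52y + 10


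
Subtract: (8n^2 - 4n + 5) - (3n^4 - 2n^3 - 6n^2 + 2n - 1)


Distribute the minus sign:
  (8n^2 - 4n + 5)
- (3n^4 - 2n^3 - 6n^2 + 2n - 1)
Negate second polynomial: -3n^4 + 2n^3 + 6n^2 - 2n + 1
Add: -3n^4 + 2n^3 + 14n^2 - 6n + 6


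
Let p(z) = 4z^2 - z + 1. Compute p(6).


Using direct substitution:
  4 * (6)^2 = 144
  -1 * (6)^1 = -6
  constant: 1
Sum = 144 - 6 + 1 = 139


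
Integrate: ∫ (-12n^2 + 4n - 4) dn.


Reverse power rule on each term:
  ∫ -12n^2 dn = -4n^3
  ∫ 4n dn = 2n^2
  ∫ -4 dn = -4n
F(n) = -4n^3 + 2n^2 - 4n + C


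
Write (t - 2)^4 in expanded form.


Expand (t - 2)^4 by repeated multiplication:
  (t - 2)^2 = t^2 - 4t + 4
  (t - 2)^3 = t^3 - 6t^2 + 12t - 8
= t^4 - 8t^3 + 24t^2 - 32t + 16


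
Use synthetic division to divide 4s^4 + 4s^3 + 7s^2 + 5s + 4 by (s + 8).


Synthetic division with c = -8. Coefficients: 4, 4, 7, 5, 4
Bring down 4.
  4 * -8 = -32; -32 + 4 = -28
  -28 * -8 = 224; 224 + 7 = 231
  231 * -8 = -1848; -1848 + 5 = -1843
  -1843 * -8 = 14744; 14744 + 4 = 14748
Quotient: 4s^3 - 28s^2 + 231s - 1843, Remainder: 14748


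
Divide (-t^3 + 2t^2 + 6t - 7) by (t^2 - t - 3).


(-t^3 + 2t^2 + 6t - 7) / (t^2 - t - 3)
Step 1: -t * (t^2 - t - 3) = -t^3 + t^2 + 3t; subtract.
Step 2: 1 * (t^2 - t - 3) = t^2 - t - 3; subtract.
Quotient: -t + 1, Remainder: 4t - 4


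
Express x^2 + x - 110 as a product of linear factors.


Roots satisfy r1 + r2 = -b/a = -1 and r1*r2 = c/a = -110.
So r1 = 10, r2 = -11.
x^2 + x - 110 = (x - r1)(x - r2) = (x - 10)(x + 11)


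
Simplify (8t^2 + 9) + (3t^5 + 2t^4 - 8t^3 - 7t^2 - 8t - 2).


Align terms by degree and add:
  8t^2 + 9
+ 3t^5 + 2t^4 - 8t^3 - 7t^2 - 8t - 2
= 3t^5 + 2t^4 - 8t^3 + t^2 - 8t + 7


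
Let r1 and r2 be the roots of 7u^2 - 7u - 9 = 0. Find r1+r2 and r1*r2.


For au^2+bu+c=0: sum = -b/a, product = c/a.
a=7, b=-7, c=-9
Sum = -(-7)/7 = 1
Product = (-9)/7 = -9/7


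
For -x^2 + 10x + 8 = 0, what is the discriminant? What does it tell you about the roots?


D = b^2 - 4ac = (10)^2 - 4(-1)(8) = 100 + 32 = 132
Since D > 0: two distinct irrational roots


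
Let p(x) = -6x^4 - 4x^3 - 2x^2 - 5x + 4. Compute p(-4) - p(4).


p(-4) = -1288
p(4) = -1840
p(-4) - p(4) = -1288 + 1840 = 552


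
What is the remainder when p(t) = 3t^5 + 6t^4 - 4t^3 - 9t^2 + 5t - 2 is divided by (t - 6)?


By the Remainder Theorem, the remainder equals p(6):
  3*(6)^5 = 23328
  6*(6)^4 = 7776
  -4*(6)^3 = -864
  -9*(6)^2 = -324
  5*(6)^1 = 30
  constant: -2
Sum: 23328 + 7776 - 864 - 324 + 30 - 2 = 29944


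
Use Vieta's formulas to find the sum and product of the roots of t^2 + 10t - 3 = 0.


For at^2+bt+c=0: sum = -b/a, product = c/a.
a=1, b=10, c=-3
Sum = -(10)/1 = -10
Product = (-3)/1 = -3


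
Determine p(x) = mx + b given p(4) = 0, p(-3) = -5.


p(x) = mx + b. Using p(4)=0, p(-3)=-5:
m = (0 + 5)/(4 + 3) = 5/7 = 5/7
b = 0 - m*(4) = 0 - 20/7 = -20/7
p(x) = (5/7)x - (20/7)


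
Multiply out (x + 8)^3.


Expand (x + 8)^3 by repeated multiplication:
  (x + 8)^2 = x^2 + 16x + 64
= x^3 + 24x^2 + 192x + 512


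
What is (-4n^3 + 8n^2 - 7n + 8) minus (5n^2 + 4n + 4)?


Distribute the minus sign:
  (-4n^3 + 8n^2 - 7n + 8)
- (5n^2 + 4n + 4)
Negate second polynomial: -5n^2 - 4n - 4
Add: -4n^3 + 3n^2 - 11n + 4


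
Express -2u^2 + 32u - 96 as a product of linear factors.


Roots satisfy r1 + r2 = -b/a = 16 and r1*r2 = c/a = 48.
So r1 = 12, r2 = 4.
-2u^2 + 32u - 96 = -2(u - r1)(u - r2) = -2(u - 12)(u - 4)


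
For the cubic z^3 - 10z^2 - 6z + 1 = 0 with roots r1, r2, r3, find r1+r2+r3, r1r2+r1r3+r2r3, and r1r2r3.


Monic cubic z^3+bz^2+cz+d=0: sum=-b, pairwise sum=c, product=-d.
b=-10, c=-6, d=1
r1+r2+r3 = 10
r1r2+r1r3+r2r3 = -6
r1r2r3 = -1


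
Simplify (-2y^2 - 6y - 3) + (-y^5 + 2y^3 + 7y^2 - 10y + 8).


Align terms by degree and add:
  -2y^2 - 6y - 3
  -y^5 + 2y^3 + 7y^2 - 10y + 8
= -y^5 + 2y^3 + 5y^2 - 16y + 5


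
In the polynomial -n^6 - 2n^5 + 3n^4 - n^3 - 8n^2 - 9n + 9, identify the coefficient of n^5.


Read off the coefficient of n^5: -2


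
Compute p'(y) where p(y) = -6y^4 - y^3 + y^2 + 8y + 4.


Apply the power rule term by term:
  d/dy(-6y^4) = -24y^3
  d/dy(-y^3) = -3y^2
  d/dy(y^2) = 2y
  d/dy(8y) = 8
  d/dy(4) = 0
p'(y) = -24y^3 - 3y^2 + 2y + 8


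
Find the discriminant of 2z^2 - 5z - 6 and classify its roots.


D = b^2 - 4ac = (-5)^2 - 4(2)(-6) = 25 + 48 = 73
Since D > 0: two distinct irrational roots


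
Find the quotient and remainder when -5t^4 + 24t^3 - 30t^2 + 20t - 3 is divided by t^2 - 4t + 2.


(-5t^4 + 24t^3 - 30t^2 + 20t - 3) / (t^2 - 4t + 2)
Step 1: -5t^2 * (t^2 - 4t + 2) = -5t^4 + 20t^3 - 10t^2; subtract.
Step 2: 4t * (t^2 - 4t + 2) = 4t^3 - 16t^2 + 8t; subtract.
Step 3: -4 * (t^2 - 4t + 2) = -4t^2 + 16t - 8; subtract.
Quotient: -5t^2 + 4t - 4, Remainder: -4t + 5


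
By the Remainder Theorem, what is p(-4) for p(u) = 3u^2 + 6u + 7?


By the Remainder Theorem, the remainder equals p(-4):
  3*(-4)^2 = 48
  6*(-4)^1 = -24
  constant: 7
Sum: 48 - 24 + 7 = 31


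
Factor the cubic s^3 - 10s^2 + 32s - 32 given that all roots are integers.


Try integer roots (divisors of -32). s=2: p(2)=0.
Divide out (s - 2): quotient is s^2 - 8s + 16.
Factor the quadratic: (s - 4)(s - 4)
Result: (s - 2)(s - 4)(s - 4)


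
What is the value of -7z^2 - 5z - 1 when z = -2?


Using direct substitution:
  -7 * (-2)^2 = -28
  -5 * (-2)^1 = 10
  constant: -1
Sum = -28 + 10 - 1 = -19


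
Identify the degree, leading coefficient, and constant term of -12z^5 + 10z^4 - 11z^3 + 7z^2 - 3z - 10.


Highest power of z is 5, with coefficient -12. Constant term is -10.
Degree = 5, leading coefficient = -12, constant term = -10


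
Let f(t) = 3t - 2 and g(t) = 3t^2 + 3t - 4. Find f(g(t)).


Substitute g(t) into f:
f(g(t)) = 3*(3t^2 + 3t - 4) + (-2)
Expand and combine: 9t^2 + 9t - 14


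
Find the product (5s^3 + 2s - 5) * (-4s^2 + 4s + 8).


Distribute each term of the first polynomial:
  (5s^3)(-4s^2 + 4s + 8) = -20s^5 + 20s^4 + 40s^3
  (2s)(-4s^2 + 4s + 8) = -8s^3 + 8s^2 + 16s
  (-5)(-4s^2 + 4s + 8) = 20s^2 - 20s - 40
Sum: -20s^5 + 20s^4 + 32s^3 + 28s^2 - 4s - 40


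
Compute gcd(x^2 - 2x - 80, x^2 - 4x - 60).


Factor each:
  x^2 - 2x - 80 = (x - 10)(x + 8)
  x^2 - 4x - 60 = (x - 10)(x + 6)
Common monic factor: x - 10


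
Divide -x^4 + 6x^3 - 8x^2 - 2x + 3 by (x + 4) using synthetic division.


Synthetic division with c = -4. Coefficients: -1, 6, -8, -2, 3
Bring down -1.
  -1 * -4 = 4; 4 + 6 = 10
  10 * -4 = -40; -40 - 8 = -48
  -48 * -4 = 192; 192 - 2 = 190
  190 * -4 = -760; -760 + 3 = -757
Quotient: -x^3 + 10x^2 - 48x + 190, Remainder: -757


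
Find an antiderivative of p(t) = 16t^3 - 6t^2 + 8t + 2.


Reverse power rule on each term:
  ∫ 16t^3 dt = 4t^4
  ∫ -6t^2 dt = -2t^3
  ∫ 8t dt = 4t^2
  ∫ 2 dt = 2t
F(t) = 4t^4 - 2t^3 + 4t^2 + 2t + C
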